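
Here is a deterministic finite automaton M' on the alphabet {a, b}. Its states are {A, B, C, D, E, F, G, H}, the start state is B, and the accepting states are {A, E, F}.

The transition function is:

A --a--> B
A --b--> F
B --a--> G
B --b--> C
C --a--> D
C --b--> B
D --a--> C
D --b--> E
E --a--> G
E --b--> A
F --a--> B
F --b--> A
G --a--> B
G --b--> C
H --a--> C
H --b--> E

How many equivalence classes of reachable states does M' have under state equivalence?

Reachable states from the start: {A,B,C,D,E,F,G}. Unreachable: {H} — drop them.
Initial partition by acceptance: {A,E,F} | {B,C,D,G}.
On input b, block {B,C,D,G} splits into {B,C,G} and {D}.
Split {B,C,G} by δ(·,a) → {B,G} and {C}.
No further refinement is possible. Final partition (4 blocks): {A,E,F} | {B,G} | {D} | {C}.

4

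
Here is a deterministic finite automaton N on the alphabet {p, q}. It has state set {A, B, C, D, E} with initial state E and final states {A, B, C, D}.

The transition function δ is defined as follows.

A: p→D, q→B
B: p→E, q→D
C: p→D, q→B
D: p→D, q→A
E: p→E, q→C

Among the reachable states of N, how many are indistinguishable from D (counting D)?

Every state is reachable, so we keep all 5.
P0 = {A,B,C,D} | {E}.
On input p, block {A,B,C,D} splits into {A,C,D} and {B}.
Refine {A,C,D} on symbol q: members go to different blocks, giving {A,C} and {D}.
No further refinement is possible. Final partition (4 blocks): {A,C} | {E} | {B} | {D}.
State D belongs to the block {D}, which has 1 states.

1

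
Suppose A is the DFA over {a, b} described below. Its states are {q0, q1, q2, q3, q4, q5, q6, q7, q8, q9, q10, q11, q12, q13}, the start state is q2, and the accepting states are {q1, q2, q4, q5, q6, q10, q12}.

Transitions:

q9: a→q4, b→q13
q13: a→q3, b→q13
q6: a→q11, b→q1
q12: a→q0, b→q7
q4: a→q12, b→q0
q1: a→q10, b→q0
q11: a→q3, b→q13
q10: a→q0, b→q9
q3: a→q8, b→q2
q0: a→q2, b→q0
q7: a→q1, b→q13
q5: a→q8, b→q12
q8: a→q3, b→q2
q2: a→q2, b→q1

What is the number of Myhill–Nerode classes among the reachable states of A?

First remove the unreachable states {q5,q6,q11}; 11 states remain.
Initial partition by acceptance: {q1,q2,q4,q10,q12} | {q0,q3,q7,q8,q9,q13}.
On input a, block {q1,q2,q4,q10,q12} splits into {q1,q2,q4} and {q10,q12}.
Split {q1,q2,q4} by δ(·,a) → {q1,q4} and {q2}.
Split {q0,q3,q7,q8,q9,q13} by δ(·,a) → {q3,q8,q13} and {q7,q9} and {q0}.
Split {q3,q8,q13} by δ(·,b) → {q3,q8} and {q13}.
The partition is now stable with 7 blocks: {q1,q4} | {q3,q8} | {q10,q12} | {q2} | {q7,q9} | {q0} | {q13}.

7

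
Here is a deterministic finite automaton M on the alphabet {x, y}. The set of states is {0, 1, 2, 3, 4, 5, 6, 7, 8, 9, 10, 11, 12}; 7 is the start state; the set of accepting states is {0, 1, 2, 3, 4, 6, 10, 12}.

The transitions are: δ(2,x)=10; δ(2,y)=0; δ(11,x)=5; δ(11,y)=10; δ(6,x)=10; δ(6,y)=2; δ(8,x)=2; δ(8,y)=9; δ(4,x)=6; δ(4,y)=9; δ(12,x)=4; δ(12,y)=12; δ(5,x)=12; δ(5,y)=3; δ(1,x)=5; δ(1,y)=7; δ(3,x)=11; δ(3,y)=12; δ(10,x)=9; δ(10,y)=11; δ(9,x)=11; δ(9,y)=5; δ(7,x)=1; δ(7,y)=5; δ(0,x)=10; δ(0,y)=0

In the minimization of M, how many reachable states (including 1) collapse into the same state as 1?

Reachable states from the start: {0,1,2,3,4,5,6,7,9,10,11,12}. Unreachable: {8} — drop them.
P0 = {0,1,2,3,4,6,10,12} | {5,7,9,11}.
Refine {0,1,2,3,4,6,10,12} on symbol x: members go to different blocks, giving {0,2,4,6,12} and {1,3,10}.
Refine {0,2,4,6,12} on symbol x: members go to different blocks, giving {0,2,6} and {4,12}.
On input x, block {5,7,9,11} splits into {9,11} and {5} and {7}.
Split {9,11} by δ(·,x) → {9} and {11}.
Refine {1,3,10} on symbol x: members go to different blocks, giving {1} and {3} and {10}.
Refine {4,12} on symbol x: members go to different blocks, giving {4} and {12}.
Stable partition: {0,2,6} | {9} | {1} | {4} | {5} | {7} | {11} | {3} | {10} | {12} — 10 equivalence classes.
The equivalence class containing 1 is {1}, of size 1.

1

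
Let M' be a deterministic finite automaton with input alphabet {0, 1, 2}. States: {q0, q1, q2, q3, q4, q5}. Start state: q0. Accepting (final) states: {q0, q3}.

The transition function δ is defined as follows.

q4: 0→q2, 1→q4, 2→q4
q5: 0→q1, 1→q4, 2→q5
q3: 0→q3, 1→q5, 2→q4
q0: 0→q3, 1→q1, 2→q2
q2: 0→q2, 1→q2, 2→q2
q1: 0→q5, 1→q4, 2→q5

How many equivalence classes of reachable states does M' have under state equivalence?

2

Initial partition by acceptance: {q0,q3} | {q1,q2,q4,q5}.
The partition is now stable with 2 blocks: {q0,q3} | {q1,q2,q4,q5}.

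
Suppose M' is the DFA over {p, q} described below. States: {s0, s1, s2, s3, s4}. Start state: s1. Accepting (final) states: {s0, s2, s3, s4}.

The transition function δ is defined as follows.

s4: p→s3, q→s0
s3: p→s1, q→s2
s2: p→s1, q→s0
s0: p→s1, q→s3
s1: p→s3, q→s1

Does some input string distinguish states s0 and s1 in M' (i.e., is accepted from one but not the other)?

Yes

States {s4} cannot be reached from the start state, so discard them.
P0 = {s0,s2,s3} | {s1}.
Stable partition: {s0,s2,s3} | {s1} — 2 equivalence classes.
s0 and s1 end up in different blocks, so they are distinguishable. For instance, the string 'ε' is accepted from only s0.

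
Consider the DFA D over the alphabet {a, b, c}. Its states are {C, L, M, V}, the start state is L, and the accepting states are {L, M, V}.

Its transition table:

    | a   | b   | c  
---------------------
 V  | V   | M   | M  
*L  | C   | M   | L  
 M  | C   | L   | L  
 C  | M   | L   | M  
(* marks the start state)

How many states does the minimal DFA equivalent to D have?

Reachable states from the start: {C,L,M}. Unreachable: {V} — drop them.
Initial partition by acceptance: {L,M} | {C}.
The partition is now stable with 2 blocks: {L,M} | {C}.

2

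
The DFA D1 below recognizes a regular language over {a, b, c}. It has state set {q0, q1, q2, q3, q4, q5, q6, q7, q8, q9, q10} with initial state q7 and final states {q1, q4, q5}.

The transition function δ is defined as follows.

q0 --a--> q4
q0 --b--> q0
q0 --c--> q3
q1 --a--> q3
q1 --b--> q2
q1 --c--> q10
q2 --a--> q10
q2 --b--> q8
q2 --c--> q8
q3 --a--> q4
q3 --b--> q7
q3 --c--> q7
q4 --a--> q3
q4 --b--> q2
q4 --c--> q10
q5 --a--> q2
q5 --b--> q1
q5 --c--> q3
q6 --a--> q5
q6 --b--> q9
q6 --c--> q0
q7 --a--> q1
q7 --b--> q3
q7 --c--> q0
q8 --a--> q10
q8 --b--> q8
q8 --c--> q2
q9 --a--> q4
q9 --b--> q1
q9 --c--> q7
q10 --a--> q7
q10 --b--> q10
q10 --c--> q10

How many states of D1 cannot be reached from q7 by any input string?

3

No path from q7 leads to q5, q6, q9; the other 8 states are all reachable.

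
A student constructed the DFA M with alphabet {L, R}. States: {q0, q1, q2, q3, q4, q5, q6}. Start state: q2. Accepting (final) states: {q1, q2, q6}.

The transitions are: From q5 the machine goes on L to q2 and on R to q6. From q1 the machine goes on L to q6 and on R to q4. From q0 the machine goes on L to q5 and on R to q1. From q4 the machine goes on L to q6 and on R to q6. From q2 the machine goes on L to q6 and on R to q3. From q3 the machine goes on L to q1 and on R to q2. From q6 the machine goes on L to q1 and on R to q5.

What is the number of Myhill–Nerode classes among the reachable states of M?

2

First remove the unreachable states {q0}; 6 states remain.
P0 = {q1,q2,q6} | {q3,q4,q5}.
The partition is now stable with 2 blocks: {q1,q2,q6} | {q3,q4,q5}.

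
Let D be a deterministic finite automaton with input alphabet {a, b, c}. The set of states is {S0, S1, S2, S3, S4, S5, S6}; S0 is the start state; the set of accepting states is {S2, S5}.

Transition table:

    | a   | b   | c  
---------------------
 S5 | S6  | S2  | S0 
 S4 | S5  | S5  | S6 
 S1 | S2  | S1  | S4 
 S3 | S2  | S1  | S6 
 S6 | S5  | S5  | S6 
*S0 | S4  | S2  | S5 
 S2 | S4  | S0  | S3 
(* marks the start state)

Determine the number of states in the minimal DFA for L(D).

5

Every state is reachable, so we keep all 7.
Start with accepting vs non-accepting: {S2,S5} | {S0,S1,S3,S4,S6}.
Refine {S2,S5} on symbol b: members go to different blocks, giving {S2} and {S5}.
Split {S0,S1,S3,S4,S6} by δ(·,a) → {S1,S3} and {S4,S6} and {S0}.
Stable partition: {S2} | {S1,S3} | {S5} | {S4,S6} | {S0} — 5 equivalence classes.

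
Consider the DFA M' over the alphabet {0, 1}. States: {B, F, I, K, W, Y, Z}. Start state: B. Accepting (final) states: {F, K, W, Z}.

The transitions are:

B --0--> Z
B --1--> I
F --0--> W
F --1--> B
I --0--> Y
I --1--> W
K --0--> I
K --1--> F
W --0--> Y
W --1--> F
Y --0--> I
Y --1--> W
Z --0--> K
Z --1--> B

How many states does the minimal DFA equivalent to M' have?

Every state is reachable, so we keep all 7.
P0 = {F,K,W,Z} | {B,I,Y}.
Refine {F,K,W,Z} on symbol 0: members go to different blocks, giving {K,W} and {F,Z}.
Refine {B,I,Y} on symbol 0: members go to different blocks, giving {I,Y} and {B}.
Stable partition: {K,W} | {I,Y} | {F,Z} | {B} — 4 equivalence classes.

4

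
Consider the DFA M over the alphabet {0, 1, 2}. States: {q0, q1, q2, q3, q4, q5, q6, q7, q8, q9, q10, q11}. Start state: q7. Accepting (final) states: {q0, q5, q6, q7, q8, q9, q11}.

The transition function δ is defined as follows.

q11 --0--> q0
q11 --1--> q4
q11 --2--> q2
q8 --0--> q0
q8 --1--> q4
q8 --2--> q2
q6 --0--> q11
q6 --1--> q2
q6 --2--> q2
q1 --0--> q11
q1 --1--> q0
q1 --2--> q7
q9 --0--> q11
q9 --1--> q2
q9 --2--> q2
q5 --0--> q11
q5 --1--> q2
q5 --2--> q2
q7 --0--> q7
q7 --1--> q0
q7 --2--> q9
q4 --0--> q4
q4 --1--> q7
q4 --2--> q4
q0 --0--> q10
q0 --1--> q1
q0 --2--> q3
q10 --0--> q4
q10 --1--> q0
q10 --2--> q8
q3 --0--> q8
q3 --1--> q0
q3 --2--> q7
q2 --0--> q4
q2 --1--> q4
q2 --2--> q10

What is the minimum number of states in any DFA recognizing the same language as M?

8

States {q5,q6} cannot be reached from the start state, so discard them.
Initial partition by acceptance: {q0,q7,q8,q9,q11} | {q1,q2,q3,q4,q10}.
On input 0, block {q0,q7,q8,q9,q11} splits into {q7,q8,q9,q11} and {q0}.
Refine {q7,q8,q9,q11} on symbol 0: members go to different blocks, giving {q7,q9} and {q8,q11}.
Refine {q7,q9} on symbol 0: members go to different blocks, giving {q7} and {q9}.
Split {q1,q2,q3,q4,q10} by δ(·,0) → {q2,q4,q10} and {q1,q3}.
Split {q2,q4,q10} by δ(·,1) → {q2} and {q4} and {q10}.
No further refinement is possible. Final partition (8 blocks): {q7} | {q2} | {q0} | {q8,q11} | {q9} | {q1,q3} | {q4} | {q10}.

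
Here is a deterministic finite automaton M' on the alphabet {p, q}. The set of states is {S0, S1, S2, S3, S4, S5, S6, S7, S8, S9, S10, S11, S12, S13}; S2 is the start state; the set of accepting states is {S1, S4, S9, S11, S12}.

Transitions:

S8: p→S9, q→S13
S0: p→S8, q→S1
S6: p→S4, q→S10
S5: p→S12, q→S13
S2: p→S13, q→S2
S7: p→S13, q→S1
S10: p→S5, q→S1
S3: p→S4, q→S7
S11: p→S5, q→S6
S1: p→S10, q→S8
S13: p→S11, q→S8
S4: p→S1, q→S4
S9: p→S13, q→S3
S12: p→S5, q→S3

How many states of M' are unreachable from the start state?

1

No path from S2 leads to S0; the other 13 states are all reachable.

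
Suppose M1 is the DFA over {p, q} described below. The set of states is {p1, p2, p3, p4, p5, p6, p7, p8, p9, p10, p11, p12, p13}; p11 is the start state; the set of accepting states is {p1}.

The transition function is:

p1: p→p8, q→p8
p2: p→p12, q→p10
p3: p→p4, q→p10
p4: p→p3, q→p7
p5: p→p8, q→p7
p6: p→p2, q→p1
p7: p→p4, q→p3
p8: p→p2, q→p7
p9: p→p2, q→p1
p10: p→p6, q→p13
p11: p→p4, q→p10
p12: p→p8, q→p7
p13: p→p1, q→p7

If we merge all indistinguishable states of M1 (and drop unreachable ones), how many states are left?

10

First remove the unreachable states {p5,p9}; 11 states remain.
Initial partition by acceptance: {p1} | {p2,p3,p4,p6,p7,p8,p10,p11,p12,p13}.
Split {p2,p3,p4,p6,p7,p8,p10,p11,p12,p13} by δ(·,p) → {p2,p3,p4,p6,p7,p8,p10,p11,p12} and {p13}.
Refine {p2,p3,p4,p6,p7,p8,p10,p11,p12} on symbol q: members go to different blocks, giving {p2,p3,p4,p7,p8,p11,p12} and {p6} and {p10}.
Split {p2,p3,p4,p7,p8,p11,p12} by δ(·,q) → {p4,p7,p8,p12} and {p2,p3,p11}.
On input p, block {p4,p7,p8,p12} splits into {p4,p8} and {p7,p12}.
Refine {p2,p3,p11} on symbol p: members go to different blocks, giving {p3,p11} and {p2}.
Split {p4,p8} by δ(·,p) → {p4} and {p8}.
Refine {p7,p12} on symbol p: members go to different blocks, giving {p7} and {p12}.
The partition is now stable with 10 blocks: {p1} | {p4} | {p13} | {p6} | {p10} | {p3,p11} | {p7} | {p2} | {p8} | {p12}.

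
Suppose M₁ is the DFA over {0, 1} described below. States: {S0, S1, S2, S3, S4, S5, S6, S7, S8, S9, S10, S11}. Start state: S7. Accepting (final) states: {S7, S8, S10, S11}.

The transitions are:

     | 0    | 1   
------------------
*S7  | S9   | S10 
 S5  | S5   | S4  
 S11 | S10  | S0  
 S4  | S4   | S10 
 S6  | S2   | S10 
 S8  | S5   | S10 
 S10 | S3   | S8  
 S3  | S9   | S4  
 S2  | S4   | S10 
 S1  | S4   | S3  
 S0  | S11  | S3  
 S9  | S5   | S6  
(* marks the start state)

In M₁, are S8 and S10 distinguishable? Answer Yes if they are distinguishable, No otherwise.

No

Reachable states from the start: {S2,S3,S4,S5,S6,S7,S8,S9,S10}. Unreachable: {S0,S1,S11} — drop them.
Start with accepting vs non-accepting: {S7,S8,S10} | {S2,S3,S4,S5,S6,S9}.
On input 1, block {S2,S3,S4,S5,S6,S9} splits into {S2,S4,S6} and {S3,S5,S9}.
The partition is now stable with 3 blocks: {S7,S8,S10} | {S2,S4,S6} | {S3,S5,S9}.
S8 and S10 lie in the same block of the stable partition, so they are equivalent — no string distinguishes them.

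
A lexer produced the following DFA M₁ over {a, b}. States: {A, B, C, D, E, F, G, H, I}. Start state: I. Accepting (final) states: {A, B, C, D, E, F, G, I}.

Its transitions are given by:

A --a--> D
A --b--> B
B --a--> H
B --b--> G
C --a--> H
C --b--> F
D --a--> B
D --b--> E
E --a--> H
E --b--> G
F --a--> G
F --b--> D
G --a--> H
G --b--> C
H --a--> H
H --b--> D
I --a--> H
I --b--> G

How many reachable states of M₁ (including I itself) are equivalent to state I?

States {A} cannot be reached from the start state, so discard them.
Start with accepting vs non-accepting: {B,C,D,E,F,G,I} | {H}.
Refine {B,C,D,E,F,G,I} on symbol a: members go to different blocks, giving {B,C,E,G,I} and {D,F}.
Split {B,C,E,G,I} by δ(·,b) → {B,E,G,I} and {C}.
On input b, block {B,E,G,I} splits into {B,E,I} and {G}.
On input a, block {D,F} splits into {D} and {F}.
The partition is now stable with 6 blocks: {B,E,I} | {H} | {D} | {C} | {G} | {F}.
The equivalence class containing I is {B,E,I}, of size 3.

3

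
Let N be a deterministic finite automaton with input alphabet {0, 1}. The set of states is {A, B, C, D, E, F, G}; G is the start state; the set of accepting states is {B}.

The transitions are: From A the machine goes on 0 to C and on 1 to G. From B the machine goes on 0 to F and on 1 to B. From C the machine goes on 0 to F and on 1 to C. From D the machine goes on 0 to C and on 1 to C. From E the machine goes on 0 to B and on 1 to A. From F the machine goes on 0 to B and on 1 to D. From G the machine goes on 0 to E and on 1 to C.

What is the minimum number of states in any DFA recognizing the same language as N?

4

All states are reachable from the start state.
P0 = {B} | {A,C,D,E,F,G}.
Refine {A,C,D,E,F,G} on symbol 0: members go to different blocks, giving {A,C,D,G} and {E,F}.
Split {A,C,D,G} by δ(·,0) → {A,D} and {C,G}.
The partition is now stable with 4 blocks: {B} | {A,D} | {E,F} | {C,G}.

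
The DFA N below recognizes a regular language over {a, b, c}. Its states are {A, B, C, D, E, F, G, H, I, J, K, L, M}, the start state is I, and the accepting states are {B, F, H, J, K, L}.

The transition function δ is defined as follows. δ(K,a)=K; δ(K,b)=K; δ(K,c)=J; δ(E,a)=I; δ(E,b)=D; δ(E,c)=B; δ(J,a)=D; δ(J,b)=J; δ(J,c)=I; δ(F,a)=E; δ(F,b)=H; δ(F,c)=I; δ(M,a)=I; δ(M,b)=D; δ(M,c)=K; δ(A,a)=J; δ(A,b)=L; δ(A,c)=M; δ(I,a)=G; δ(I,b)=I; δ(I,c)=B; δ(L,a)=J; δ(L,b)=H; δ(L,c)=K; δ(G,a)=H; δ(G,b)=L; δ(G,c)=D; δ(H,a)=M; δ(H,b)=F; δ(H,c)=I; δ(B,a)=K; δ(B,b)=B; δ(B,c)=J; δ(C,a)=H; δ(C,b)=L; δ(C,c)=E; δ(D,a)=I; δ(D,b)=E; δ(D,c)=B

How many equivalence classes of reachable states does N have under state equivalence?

6

States {A,C} cannot be reached from the start state, so discard them.
P0 = {B,F,H,J,K,L} | {D,E,G,I,M}.
On input a, block {B,F,H,J,K,L} splits into {B,K,L} and {F,H,J}.
Refine {B,K,L} on symbol a: members go to different blocks, giving {B,K} and {L}.
Split {D,E,G,I,M} by δ(·,a) → {D,E,I,M} and {G}.
Refine {D,E,I,M} on symbol a: members go to different blocks, giving {D,E,M} and {I}.
No further refinement is possible. Final partition (6 blocks): {B,K} | {D,E,M} | {F,H,J} | {L} | {G} | {I}.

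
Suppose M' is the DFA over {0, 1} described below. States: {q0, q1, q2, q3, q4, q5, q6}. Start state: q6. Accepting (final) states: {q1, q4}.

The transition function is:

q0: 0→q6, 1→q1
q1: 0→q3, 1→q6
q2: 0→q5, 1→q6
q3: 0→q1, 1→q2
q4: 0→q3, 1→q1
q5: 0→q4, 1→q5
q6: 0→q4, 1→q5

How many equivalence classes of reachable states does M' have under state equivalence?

5

First remove the unreachable states {q0}; 6 states remain.
Start with accepting vs non-accepting: {q1,q4} | {q2,q3,q5,q6}.
On input 1, block {q1,q4} splits into {q1} and {q4}.
On input 0, block {q2,q3,q5,q6} splits into {q5,q6} and {q2} and {q3}.
Stable partition: {q1} | {q5,q6} | {q4} | {q2} | {q3} — 5 equivalence classes.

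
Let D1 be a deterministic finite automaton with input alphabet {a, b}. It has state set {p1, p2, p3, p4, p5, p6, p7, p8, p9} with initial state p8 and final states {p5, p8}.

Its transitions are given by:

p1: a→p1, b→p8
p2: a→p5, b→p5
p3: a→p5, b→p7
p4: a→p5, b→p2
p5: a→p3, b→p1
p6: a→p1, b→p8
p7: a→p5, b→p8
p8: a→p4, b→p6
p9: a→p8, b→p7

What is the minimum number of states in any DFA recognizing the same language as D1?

4

First remove the unreachable states {p9}; 8 states remain.
Start with accepting vs non-accepting: {p5,p8} | {p1,p2,p3,p4,p6,p7}.
Refine {p1,p2,p3,p4,p6,p7} on symbol a: members go to different blocks, giving {p2,p3,p4,p7} and {p1,p6}.
Split {p2,p3,p4,p7} by δ(·,b) → {p2,p7} and {p3,p4}.
The partition is now stable with 4 blocks: {p5,p8} | {p2,p7} | {p1,p6} | {p3,p4}.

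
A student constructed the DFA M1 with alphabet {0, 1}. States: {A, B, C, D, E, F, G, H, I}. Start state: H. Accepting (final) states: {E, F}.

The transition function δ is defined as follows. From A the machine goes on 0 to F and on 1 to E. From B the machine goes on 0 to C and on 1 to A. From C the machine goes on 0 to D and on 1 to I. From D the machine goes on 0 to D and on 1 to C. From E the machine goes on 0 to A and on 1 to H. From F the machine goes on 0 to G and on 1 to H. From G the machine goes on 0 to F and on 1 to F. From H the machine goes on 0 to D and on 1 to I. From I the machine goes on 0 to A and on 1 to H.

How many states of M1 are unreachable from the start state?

Starting at H and following transitions, the reachable set is {A, C, D, E, F, G, H, I}. That leaves B unreachable — 1 in total.

1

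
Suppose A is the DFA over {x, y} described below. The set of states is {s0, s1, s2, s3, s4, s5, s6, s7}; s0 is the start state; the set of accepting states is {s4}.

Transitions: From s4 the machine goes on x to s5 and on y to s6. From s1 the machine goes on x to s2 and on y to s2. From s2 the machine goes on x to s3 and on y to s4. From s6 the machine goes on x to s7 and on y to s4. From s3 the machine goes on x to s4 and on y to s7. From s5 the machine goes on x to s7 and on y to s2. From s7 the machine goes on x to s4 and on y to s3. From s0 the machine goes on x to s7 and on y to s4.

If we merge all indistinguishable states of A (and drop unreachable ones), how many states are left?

4

States {s1} cannot be reached from the start state, so discard them.
P0 = {s4} | {s0,s2,s3,s5,s6,s7}.
Refine {s0,s2,s3,s5,s6,s7} on symbol x: members go to different blocks, giving {s0,s2,s5,s6} and {s3,s7}.
Split {s0,s2,s5,s6} by δ(·,y) → {s0,s2,s6} and {s5}.
No further refinement is possible. Final partition (4 blocks): {s4} | {s0,s2,s6} | {s3,s7} | {s5}.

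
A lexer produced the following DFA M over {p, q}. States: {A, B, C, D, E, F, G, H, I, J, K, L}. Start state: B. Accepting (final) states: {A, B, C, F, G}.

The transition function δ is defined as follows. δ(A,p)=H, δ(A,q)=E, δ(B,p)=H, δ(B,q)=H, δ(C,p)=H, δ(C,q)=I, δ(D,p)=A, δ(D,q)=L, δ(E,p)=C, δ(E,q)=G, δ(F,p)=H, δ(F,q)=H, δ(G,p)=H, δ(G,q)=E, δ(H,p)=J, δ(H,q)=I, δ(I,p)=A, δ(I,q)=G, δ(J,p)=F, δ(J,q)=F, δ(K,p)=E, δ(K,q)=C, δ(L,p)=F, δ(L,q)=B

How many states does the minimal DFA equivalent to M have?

First remove the unreachable states {D,K,L}; 9 states remain.
Initial partition by acceptance: {A,B,C,F,G} | {E,H,I,J}.
On input p, block {E,H,I,J} splits into {E,I,J} and {H}.
Refine {A,B,C,F,G} on symbol q: members go to different blocks, giving {A,C,G} and {B,F}.
Split {E,I,J} by δ(·,p) → {E,I} and {J}.
Stable partition: {A,C,G} | {E,I} | {H} | {B,F} | {J} — 5 equivalence classes.

5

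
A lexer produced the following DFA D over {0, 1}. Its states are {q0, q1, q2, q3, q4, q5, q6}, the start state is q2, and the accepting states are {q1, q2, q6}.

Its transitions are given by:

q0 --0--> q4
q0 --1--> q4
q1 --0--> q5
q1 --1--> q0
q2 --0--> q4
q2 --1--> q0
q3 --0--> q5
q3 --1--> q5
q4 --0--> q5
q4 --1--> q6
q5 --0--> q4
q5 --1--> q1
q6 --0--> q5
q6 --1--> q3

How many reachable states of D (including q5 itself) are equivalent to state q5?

Initial partition by acceptance: {q1,q2,q6} | {q0,q3,q4,q5}.
Split {q0,q3,q4,q5} by δ(·,1) → {q0,q3} and {q4,q5}.
No further refinement is possible. Final partition (3 blocks): {q1,q2,q6} | {q0,q3} | {q4,q5}.
The equivalence class containing q5 is {q4,q5}, of size 2.

2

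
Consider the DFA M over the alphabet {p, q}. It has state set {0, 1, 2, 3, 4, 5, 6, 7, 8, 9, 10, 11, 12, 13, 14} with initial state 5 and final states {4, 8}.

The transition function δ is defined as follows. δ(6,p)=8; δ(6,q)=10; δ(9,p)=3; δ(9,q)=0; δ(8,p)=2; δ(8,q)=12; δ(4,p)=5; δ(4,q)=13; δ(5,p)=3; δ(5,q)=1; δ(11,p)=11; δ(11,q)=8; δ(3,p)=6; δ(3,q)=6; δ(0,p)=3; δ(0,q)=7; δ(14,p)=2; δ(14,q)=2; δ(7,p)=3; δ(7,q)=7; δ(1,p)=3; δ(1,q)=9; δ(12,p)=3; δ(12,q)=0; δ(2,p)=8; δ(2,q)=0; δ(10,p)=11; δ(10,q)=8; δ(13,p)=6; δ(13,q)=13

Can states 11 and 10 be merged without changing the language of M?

Yes

States {4,13,14} cannot be reached from the start state, so discard them.
Start with accepting vs non-accepting: {8} | {0,1,2,3,5,6,7,9,10,11,12}.
Split {0,1,2,3,5,6,7,9,10,11,12} by δ(·,p) → {0,1,3,5,7,9,10,11,12} and {2,6}.
Refine {0,1,3,5,7,9,10,11,12} on symbol p: members go to different blocks, giving {0,1,5,7,9,10,11,12} and {3}.
Split {0,1,5,7,9,10,11,12} by δ(·,p) → {0,1,5,7,9,12} and {10,11}.
Refine {2,6} on symbol q: members go to different blocks, giving {2} and {6}.
Stable partition: {8} | {0,1,5,7,9,12} | {2} | {3} | {10,11} | {6} — 6 equivalence classes.
11 and 10 lie in the same block of the stable partition, so they are equivalent — no string distinguishes them.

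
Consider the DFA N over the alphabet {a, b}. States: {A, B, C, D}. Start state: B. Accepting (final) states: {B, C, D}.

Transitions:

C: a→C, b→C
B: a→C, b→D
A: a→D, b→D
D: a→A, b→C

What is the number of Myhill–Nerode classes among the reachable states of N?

4

P0 = {B,C,D} | {A}.
Split {B,C,D} by δ(·,a) → {B,C} and {D}.
Split {B,C} by δ(·,b) → {B} and {C}.
The partition is now stable with 4 blocks: {B} | {A} | {D} | {C}.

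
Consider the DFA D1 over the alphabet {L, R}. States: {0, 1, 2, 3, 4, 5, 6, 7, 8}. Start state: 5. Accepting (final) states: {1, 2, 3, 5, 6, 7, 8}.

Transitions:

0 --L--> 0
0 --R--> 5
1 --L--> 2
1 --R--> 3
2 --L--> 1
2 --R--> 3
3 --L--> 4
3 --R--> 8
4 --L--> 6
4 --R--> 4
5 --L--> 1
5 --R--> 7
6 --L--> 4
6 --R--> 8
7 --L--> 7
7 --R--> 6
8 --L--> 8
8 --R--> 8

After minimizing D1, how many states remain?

Reachable states from the start: {1,2,3,4,5,6,7,8}. Unreachable: {0} — drop them.
P0 = {1,2,3,5,6,7,8} | {4}.
Split {1,2,3,5,6,7,8} by δ(·,L) → {1,2,5,7,8} and {3,6}.
On input R, block {1,2,5,7,8} splits into {1,2,7} and {5,8}.
Split {5,8} by δ(·,L) → {5} and {8}.
Stable partition: {1,2,7} | {4} | {3,6} | {5} | {8} — 5 equivalence classes.

5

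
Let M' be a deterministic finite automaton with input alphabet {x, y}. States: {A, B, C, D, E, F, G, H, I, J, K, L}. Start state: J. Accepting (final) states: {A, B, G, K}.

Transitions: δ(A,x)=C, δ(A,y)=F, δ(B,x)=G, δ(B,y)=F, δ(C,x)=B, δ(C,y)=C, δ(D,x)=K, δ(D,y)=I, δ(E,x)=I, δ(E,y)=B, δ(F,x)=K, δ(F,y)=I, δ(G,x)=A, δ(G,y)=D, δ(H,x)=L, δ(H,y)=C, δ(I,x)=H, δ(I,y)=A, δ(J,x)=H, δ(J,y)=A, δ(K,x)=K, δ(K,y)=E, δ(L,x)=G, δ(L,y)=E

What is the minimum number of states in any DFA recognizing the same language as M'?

All states are reachable from the start state.
Initial partition by acceptance: {A,B,G,K} | {C,D,E,F,H,I,J,L}.
On input x, block {A,B,G,K} splits into {B,G,K} and {A}.
Split {B,G,K} by δ(·,x) → {B,K} and {G}.
Refine {B,K} on symbol x: members go to different blocks, giving {B} and {K}.
On input x, block {C,D,E,F,H,I,J,L} splits into {E,H,I,J} and {D,F} and {C} and {L}.
On input x, block {E,H,I,J} splits into {E,I,J} and {H}.
On input x, block {E,I,J} splits into {I,J} and {E}.
Stable partition: {B} | {I,J} | {A} | {G} | {K} | {D,F} | {C} | {L} | {H} | {E} — 10 equivalence classes.

10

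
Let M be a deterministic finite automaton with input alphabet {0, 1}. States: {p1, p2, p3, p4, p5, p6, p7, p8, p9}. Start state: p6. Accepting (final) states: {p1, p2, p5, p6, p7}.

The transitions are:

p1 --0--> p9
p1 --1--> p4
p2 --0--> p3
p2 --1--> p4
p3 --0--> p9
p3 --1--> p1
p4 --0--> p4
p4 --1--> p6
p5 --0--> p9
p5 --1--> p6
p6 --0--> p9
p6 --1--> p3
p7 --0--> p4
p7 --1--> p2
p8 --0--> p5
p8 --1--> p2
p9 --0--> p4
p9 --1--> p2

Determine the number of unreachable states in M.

3

BFS from p6 reaches {p1, p2, p3, p4, p6, p9}; the 3 state(s) p5, p7, p8 are never visited.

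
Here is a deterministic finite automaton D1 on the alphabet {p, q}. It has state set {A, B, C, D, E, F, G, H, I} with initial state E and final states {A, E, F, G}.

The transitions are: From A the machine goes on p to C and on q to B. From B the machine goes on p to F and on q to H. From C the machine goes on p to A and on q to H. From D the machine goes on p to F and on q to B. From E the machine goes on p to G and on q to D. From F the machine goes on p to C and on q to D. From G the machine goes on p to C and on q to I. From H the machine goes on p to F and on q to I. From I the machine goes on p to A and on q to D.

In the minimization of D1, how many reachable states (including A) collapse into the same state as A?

3

Initial partition by acceptance: {A,E,F,G} | {B,C,D,H,I}.
On input p, block {A,E,F,G} splits into {A,F,G} and {E}.
Stable partition: {A,F,G} | {B,C,D,H,I} | {E} — 3 equivalence classes.
State A belongs to the block {A,F,G}, which has 3 states.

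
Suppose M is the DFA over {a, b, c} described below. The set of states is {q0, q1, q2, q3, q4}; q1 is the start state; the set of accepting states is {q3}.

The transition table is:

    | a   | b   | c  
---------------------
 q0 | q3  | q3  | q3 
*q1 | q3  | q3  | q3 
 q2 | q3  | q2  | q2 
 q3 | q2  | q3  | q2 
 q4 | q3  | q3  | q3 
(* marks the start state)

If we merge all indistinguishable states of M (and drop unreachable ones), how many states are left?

First remove the unreachable states {q0,q4}; 3 states remain.
P0 = {q3} | {q1,q2}.
Split {q1,q2} by δ(·,b) → {q1} and {q2}.
No further refinement is possible. Final partition (3 blocks): {q3} | {q1} | {q2}.

3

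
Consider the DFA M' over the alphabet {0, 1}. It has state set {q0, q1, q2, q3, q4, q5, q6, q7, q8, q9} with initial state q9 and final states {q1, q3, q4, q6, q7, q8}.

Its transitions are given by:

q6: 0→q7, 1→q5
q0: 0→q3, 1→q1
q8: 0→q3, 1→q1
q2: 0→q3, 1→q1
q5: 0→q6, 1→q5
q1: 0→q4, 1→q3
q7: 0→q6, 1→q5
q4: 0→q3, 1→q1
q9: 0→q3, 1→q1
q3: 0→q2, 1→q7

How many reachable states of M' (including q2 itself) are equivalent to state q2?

2

States {q0,q8} cannot be reached from the start state, so discard them.
Start with accepting vs non-accepting: {q1,q3,q4,q6,q7} | {q2,q5,q9}.
On input 0, block {q1,q3,q4,q6,q7} splits into {q1,q4,q6,q7} and {q3}.
On input 0, block {q1,q4,q6,q7} splits into {q1,q6,q7} and {q4}.
On input 0, block {q1,q6,q7} splits into {q6,q7} and {q1}.
Refine {q2,q5,q9} on symbol 0: members go to different blocks, giving {q2,q9} and {q5}.
The partition is now stable with 6 blocks: {q6,q7} | {q2,q9} | {q3} | {q4} | {q1} | {q5}.
The equivalence class containing q2 is {q2,q9}, of size 2.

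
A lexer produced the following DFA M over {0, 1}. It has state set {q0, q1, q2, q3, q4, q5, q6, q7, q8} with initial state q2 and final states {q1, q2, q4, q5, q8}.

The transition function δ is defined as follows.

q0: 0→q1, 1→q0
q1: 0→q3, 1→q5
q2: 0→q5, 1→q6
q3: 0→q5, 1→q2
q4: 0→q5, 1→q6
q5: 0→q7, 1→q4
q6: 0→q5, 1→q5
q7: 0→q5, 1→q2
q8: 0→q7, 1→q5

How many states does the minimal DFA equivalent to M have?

4

First remove the unreachable states {q0,q1,q3,q8}; 5 states remain.
Initial partition by acceptance: {q2,q4,q5} | {q6,q7}.
On input 0, block {q2,q4,q5} splits into {q2,q4} and {q5}.
Split {q6,q7} by δ(·,1) → {q6} and {q7}.
The partition is now stable with 4 blocks: {q2,q4} | {q6} | {q5} | {q7}.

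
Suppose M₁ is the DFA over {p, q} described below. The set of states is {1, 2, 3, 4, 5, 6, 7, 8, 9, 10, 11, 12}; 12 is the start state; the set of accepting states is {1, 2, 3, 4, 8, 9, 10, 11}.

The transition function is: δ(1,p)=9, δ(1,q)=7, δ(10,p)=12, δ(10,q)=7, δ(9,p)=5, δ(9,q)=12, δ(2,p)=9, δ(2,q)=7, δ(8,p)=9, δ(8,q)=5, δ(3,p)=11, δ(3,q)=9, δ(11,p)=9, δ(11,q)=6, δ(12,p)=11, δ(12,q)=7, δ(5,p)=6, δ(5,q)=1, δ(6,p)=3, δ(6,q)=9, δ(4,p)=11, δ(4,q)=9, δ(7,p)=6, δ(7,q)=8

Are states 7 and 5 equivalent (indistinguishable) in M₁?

Yes

Reachable states from the start: {1,3,5,6,7,8,9,11,12}. Unreachable: {2,4,10} — drop them.
Initial partition by acceptance: {1,3,8,9,11} | {5,6,7,12}.
Refine {1,3,8,9,11} on symbol p: members go to different blocks, giving {1,3,8,11} and {9}.
Refine {1,3,8,11} on symbol p: members go to different blocks, giving {1,8,11} and {3}.
On input p, block {5,6,7,12} splits into {5,7} and {6} and {12}.
On input q, block {1,8,11} splits into {1,8} and {11}.
The partition is now stable with 7 blocks: {1,8} | {5,7} | {9} | {3} | {6} | {12} | {11}.
7 and 5 lie in the same block of the stable partition, so they are equivalent — no string distinguishes them.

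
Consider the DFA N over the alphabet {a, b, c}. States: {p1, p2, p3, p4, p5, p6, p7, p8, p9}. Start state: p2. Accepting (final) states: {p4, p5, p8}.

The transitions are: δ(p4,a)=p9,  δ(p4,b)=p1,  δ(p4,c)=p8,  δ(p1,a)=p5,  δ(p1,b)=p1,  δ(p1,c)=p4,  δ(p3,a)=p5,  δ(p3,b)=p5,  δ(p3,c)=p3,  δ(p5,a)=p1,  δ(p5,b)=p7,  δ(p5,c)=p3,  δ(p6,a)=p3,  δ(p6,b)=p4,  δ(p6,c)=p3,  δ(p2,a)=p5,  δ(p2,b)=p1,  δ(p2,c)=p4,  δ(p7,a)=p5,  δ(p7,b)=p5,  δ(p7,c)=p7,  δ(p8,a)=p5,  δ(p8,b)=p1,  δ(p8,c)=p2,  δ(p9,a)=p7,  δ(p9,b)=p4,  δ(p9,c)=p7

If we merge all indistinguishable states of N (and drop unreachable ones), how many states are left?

Reachable states from the start: {p1,p2,p3,p4,p5,p7,p8,p9}. Unreachable: {p6} — drop them.
Start with accepting vs non-accepting: {p4,p5,p8} | {p1,p2,p3,p7,p9}.
Split {p4,p5,p8} by δ(·,a) → {p4,p5} and {p8}.
Split {p4,p5} by δ(·,c) → {p4} and {p5}.
Refine {p1,p2,p3,p7,p9} on symbol a: members go to different blocks, giving {p1,p2,p3,p7} and {p9}.
Split {p1,p2,p3,p7} by δ(·,b) → {p1,p2} and {p3,p7}.
Stable partition: {p4} | {p1,p2} | {p8} | {p5} | {p9} | {p3,p7} — 6 equivalence classes.

6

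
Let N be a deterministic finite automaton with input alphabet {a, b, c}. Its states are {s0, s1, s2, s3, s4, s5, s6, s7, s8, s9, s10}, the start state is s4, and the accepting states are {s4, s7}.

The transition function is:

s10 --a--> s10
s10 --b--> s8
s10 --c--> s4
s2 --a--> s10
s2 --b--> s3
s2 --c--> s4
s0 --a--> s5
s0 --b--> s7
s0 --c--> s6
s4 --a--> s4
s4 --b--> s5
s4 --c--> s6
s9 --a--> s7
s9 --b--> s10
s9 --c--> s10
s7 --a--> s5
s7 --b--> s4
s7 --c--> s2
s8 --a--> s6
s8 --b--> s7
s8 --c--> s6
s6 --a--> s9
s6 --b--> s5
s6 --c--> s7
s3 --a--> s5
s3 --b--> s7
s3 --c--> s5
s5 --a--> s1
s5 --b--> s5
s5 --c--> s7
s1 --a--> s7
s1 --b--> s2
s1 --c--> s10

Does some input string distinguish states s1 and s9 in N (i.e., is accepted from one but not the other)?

First remove the unreachable states {s0}; 10 states remain.
Start with accepting vs non-accepting: {s4,s7} | {s1,s2,s3,s5,s6,s8,s9,s10}.
Split {s4,s7} by δ(·,a) → {s4} and {s7}.
On input a, block {s1,s2,s3,s5,s6,s8,s9,s10} splits into {s2,s3,s5,s6,s8,s10} and {s1,s9}.
On input a, block {s2,s3,s5,s6,s8,s10} splits into {s2,s3,s8,s10} and {s5,s6}.
Split {s2,s3,s8,s10} by δ(·,a) → {s2,s10} and {s3,s8}.
No further refinement is possible. Final partition (6 blocks): {s4} | {s2,s10} | {s7} | {s1,s9} | {s5,s6} | {s3,s8}.
s1 and s9 lie in the same block of the stable partition, so they are equivalent — no string distinguishes them.

No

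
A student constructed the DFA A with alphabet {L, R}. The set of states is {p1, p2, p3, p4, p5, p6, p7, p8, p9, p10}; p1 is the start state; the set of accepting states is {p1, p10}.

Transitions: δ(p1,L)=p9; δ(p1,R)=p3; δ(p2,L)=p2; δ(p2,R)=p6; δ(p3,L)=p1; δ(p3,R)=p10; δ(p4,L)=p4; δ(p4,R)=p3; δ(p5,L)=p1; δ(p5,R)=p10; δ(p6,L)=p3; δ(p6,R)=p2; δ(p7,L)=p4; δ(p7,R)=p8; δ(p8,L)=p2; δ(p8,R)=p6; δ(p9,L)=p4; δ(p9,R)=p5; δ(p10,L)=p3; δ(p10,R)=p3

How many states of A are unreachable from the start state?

4

BFS from p1 reaches {p1, p3, p4, p5, p9, p10}; the 4 state(s) p2, p6, p7, p8 are never visited.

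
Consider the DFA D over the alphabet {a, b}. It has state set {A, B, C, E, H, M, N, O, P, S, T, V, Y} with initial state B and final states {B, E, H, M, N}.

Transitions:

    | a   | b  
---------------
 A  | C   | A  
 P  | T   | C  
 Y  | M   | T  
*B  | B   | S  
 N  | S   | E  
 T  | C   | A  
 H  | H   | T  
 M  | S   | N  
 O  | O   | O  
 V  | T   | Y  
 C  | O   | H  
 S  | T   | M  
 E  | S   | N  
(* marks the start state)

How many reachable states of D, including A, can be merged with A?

2

States {P,V,Y} cannot be reached from the start state, so discard them.
Start with accepting vs non-accepting: {B,E,H,M,N} | {A,C,O,S,T}.
On input a, block {B,E,H,M,N} splits into {E,M,N} and {B,H}.
On input b, block {A,C,O,S,T} splits into {A,O,T} and {S} and {C}.
Refine {A,O,T} on symbol a: members go to different blocks, giving {A,T} and {O}.
On input b, block {B,H} splits into {B} and {H}.
Stable partition: {E,M,N} | {A,T} | {B} | {S} | {C} | {O} | {H} — 7 equivalence classes.
The equivalence class containing A is {A,T}, of size 2.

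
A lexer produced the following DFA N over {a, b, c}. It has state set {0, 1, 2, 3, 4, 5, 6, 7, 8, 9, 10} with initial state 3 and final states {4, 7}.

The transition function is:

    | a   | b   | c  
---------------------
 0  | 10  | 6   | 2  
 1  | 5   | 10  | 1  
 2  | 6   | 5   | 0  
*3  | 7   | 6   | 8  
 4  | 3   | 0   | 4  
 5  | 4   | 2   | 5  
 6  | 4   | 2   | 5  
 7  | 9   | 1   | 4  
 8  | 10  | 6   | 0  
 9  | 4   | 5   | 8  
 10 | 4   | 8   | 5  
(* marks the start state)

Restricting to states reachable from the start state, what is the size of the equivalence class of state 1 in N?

4

P0 = {4,7} | {0,1,2,3,5,6,8,9,10}.
Refine {0,1,2,3,5,6,8,9,10} on symbol a: members go to different blocks, giving {3,5,6,9,10} and {0,1,2,8}.
On input b, block {3,5,6,9,10} splits into {5,6,10} and {3,9}.
No further refinement is possible. Final partition (4 blocks): {4,7} | {5,6,10} | {0,1,2,8} | {3,9}.
State 1 belongs to the block {0,1,2,8}, which has 4 states.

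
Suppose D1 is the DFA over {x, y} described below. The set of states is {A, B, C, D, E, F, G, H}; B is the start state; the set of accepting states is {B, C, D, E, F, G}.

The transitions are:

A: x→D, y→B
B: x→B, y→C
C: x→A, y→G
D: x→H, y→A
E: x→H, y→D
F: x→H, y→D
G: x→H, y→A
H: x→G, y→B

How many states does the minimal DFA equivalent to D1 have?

4

Reachable states from the start: {A,B,C,D,G,H}. Unreachable: {E,F} — drop them.
Start with accepting vs non-accepting: {B,C,D,G} | {A,H}.
On input x, block {B,C,D,G} splits into {C,D,G} and {B}.
On input y, block {C,D,G} splits into {D,G} and {C}.
Stable partition: {D,G} | {A,H} | {B} | {C} — 4 equivalence classes.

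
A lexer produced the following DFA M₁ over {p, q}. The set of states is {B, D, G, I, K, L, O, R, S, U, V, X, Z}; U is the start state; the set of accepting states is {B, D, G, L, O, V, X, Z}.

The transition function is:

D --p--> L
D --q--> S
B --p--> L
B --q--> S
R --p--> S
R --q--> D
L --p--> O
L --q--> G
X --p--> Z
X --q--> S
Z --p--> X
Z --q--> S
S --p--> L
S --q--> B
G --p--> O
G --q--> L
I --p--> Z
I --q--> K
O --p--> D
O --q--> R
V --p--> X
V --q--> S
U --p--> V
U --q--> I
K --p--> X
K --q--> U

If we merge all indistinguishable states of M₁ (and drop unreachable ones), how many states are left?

7

All states are reachable from the start state.
Initial partition by acceptance: {B,D,G,L,O,V,X,Z} | {I,K,R,S,U}.
Refine {B,D,G,L,O,V,X,Z} on symbol q: members go to different blocks, giving {B,D,O,V,X,Z} and {G,L}.
On input p, block {B,D,O,V,X,Z} splits into {O,V,X,Z} and {B,D}.
Refine {O,V,X,Z} on symbol p: members go to different blocks, giving {V,X,Z} and {O}.
Refine {I,K,R,S,U} on symbol p: members go to different blocks, giving {I,K,U} and {R} and {S}.
Stable partition: {V,X,Z} | {I,K,U} | {G,L} | {B,D} | {O} | {R} | {S} — 7 equivalence classes.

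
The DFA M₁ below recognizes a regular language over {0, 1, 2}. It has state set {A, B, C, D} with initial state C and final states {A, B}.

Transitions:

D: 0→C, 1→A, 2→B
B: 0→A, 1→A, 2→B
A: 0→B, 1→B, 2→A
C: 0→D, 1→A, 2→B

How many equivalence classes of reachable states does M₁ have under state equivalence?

2

P0 = {A,B} | {C,D}.
Stable partition: {A,B} | {C,D} — 2 equivalence classes.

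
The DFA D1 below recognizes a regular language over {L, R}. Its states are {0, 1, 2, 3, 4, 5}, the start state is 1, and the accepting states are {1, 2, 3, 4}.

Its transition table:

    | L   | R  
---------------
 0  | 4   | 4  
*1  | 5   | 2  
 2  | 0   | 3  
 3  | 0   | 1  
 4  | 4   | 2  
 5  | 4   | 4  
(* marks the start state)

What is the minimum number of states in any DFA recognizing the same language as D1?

Every state is reachable, so we keep all 6.
P0 = {1,2,3,4} | {0,5}.
Refine {1,2,3,4} on symbol L: members go to different blocks, giving {1,2,3} and {4}.
The partition is now stable with 3 blocks: {1,2,3} | {0,5} | {4}.

3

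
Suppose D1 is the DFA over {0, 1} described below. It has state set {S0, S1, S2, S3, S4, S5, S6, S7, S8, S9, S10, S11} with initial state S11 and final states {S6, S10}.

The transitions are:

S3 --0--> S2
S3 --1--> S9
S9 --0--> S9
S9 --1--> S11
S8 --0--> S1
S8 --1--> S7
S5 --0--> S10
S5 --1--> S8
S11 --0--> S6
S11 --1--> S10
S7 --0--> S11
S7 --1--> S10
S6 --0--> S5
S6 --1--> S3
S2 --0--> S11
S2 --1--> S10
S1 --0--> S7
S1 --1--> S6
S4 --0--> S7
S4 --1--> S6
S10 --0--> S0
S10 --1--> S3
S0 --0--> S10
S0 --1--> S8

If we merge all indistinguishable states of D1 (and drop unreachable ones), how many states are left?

8

States {S4} cannot be reached from the start state, so discard them.
P0 = {S6,S10} | {S0,S1,S2,S3,S5,S7,S8,S9,S11}.
Split {S0,S1,S2,S3,S5,S7,S8,S9,S11} by δ(·,0) → {S1,S2,S3,S7,S8,S9} and {S0,S5,S11}.
Split {S1,S2,S3,S7,S8,S9} by δ(·,0) → {S1,S3,S8,S9} and {S2,S7}.
Refine {S1,S3,S8,S9} on symbol 0: members go to different blocks, giving {S1,S3} and {S8,S9}.
Split {S1,S3} by δ(·,1) → {S1} and {S3}.
Refine {S0,S5,S11} on symbol 1: members go to different blocks, giving {S0,S5} and {S11}.
Split {S8,S9} by δ(·,0) → {S8} and {S9}.
No further refinement is possible. Final partition (8 blocks): {S6,S10} | {S1} | {S0,S5} | {S2,S7} | {S8} | {S3} | {S11} | {S9}.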